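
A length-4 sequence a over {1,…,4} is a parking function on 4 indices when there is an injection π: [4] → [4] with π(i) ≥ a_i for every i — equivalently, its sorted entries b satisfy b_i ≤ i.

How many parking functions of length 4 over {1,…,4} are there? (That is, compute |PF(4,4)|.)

#PF = 1·5^3 = 1 · 125 = 125 (Konheim–Weiss)
Check (2,2,2,1) → sorted (1,2,2,2): b_i ≤ i ∀i, a PF.

125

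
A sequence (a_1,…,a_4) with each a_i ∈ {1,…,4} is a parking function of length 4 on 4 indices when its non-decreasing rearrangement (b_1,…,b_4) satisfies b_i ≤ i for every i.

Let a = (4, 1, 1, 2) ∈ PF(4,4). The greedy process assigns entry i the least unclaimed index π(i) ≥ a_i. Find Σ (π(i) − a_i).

2

Σπ = 4·5/2 = 10 (π permutes [4]); Σa = 4+1+1+2 = 8; disp = 10−8 = 2.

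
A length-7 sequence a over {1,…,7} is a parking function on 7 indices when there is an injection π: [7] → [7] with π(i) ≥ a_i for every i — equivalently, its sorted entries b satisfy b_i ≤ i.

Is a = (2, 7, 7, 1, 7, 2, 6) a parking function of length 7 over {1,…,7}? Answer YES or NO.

Rearranged: b = (1, 2, 2, 6, 7, 7, 7).
  b_1=1 ≤ 1
  b_2=2 ≤ 2
  b_3=2 ≤ 3
  b_4=6 > 4
  fails at i=4 ⇒ NO

NO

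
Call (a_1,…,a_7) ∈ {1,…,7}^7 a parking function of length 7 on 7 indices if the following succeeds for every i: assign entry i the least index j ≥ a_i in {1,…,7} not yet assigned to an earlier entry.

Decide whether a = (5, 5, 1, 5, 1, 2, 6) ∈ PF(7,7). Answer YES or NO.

Order a: b = (1, 1, 2, 5, 5, 5, 6).
  b_1=1 ≤ 1
  b_2=1 ≤ 2
  b_3=2 ≤ 3
  b_4=5 > 4
  fails at i=4 ⇒ NO

NO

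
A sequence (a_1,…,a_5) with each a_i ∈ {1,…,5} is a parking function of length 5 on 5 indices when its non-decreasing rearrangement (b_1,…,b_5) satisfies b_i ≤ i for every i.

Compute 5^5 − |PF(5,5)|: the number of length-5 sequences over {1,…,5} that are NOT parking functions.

|PF(5,5)| = 1·6^4 = 1·1296 = 1296 (Pollak)
Check (5,5,2,5,2) → sorted (2,2,5,5,5): b_1=2>1, not a PF.
So 3125 − 1296 = 1829 fail.

1829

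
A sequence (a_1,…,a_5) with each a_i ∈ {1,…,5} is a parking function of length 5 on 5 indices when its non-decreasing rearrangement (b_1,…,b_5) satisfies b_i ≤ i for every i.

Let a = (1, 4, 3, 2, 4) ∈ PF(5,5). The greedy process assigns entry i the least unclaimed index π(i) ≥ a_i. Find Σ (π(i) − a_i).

Σπ(i) = 1+…+5 = 15; Σa = 1+4+3+2+4 = 14; disp = 15−14 = 1.

1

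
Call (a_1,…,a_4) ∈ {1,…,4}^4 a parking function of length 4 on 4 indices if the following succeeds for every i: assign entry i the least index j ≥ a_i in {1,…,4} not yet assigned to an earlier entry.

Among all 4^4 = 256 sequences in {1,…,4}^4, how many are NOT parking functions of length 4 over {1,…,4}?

#PF = 1·5^3 = 1×125 = 125
Check (3,4,2,2) → sorted (2,2,3,4): b_1=2>1, not a PF.
So 256 − 125 = 131 fail.

131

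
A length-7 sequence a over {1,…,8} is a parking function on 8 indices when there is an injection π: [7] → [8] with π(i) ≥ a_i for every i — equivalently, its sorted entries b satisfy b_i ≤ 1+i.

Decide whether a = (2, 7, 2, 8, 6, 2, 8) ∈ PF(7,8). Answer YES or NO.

NO

Sorted: b = (2, 2, 2, 6, 7, 8, 8).
  b_1=2 ≤ 2
  b_2=2 ≤ 3
  b_3=2 ≤ 4
  b_4=6 > 5
  fails at i=4 ⇒ NO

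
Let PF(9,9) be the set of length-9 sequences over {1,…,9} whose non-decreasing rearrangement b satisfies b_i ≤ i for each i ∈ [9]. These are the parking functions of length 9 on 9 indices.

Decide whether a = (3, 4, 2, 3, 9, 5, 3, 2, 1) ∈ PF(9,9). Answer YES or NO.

Order a: b = (1, 2, 2, 3, 3, 3, 4, 5, 9).
  b_1=1 ≤ 1
  b_2=2 ≤ 2
  b_3=2 ≤ 3
  b_4=3 ≤ 4
  b_5=3 ≤ 5
  b_6=3 ≤ 6
  b_7=4 ≤ 7
  b_8=5 ≤ 8
  b_9=9 ≤ 9
All bounds hold ⇒ YES

YES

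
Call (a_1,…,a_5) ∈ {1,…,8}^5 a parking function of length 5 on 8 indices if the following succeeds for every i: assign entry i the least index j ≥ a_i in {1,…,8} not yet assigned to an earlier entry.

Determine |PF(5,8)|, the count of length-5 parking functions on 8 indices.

#PF = (9−5)·9^(5−1) = 4·6561 = 26244 (Konheim–Weiss)
One tuple (1,3,5,4,2) → sorted (1,2,3,4,5): b_i ≤ 3+i ∀i, a PF.

26244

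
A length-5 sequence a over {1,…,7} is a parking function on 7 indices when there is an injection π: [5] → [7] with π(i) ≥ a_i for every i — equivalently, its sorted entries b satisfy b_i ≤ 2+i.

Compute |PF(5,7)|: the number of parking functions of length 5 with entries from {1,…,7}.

#PF = 3·8^4 = 3 · 4096 = 12288
One tuple (4,2,3,7,5) → sorted (2,3,4,5,7): b_i ≤ 2+i ∀i, a PF.

12288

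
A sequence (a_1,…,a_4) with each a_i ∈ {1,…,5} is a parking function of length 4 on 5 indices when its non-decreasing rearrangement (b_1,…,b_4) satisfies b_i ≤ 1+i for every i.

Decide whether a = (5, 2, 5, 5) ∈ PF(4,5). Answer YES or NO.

Sorted: b = (2, 5, 5, 5).
  b_1=2 ≤ 2
  b_2=5 > 3
  fails at i=2 ⇒ NO

NO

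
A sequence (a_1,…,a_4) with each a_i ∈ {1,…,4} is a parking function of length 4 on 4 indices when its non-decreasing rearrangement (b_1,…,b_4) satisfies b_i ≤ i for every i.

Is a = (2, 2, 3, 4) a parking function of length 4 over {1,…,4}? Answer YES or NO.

Order a: b = (2, 2, 3, 4).
  b_1=2 > 1
  fails at i=1 ⇒ NO

NO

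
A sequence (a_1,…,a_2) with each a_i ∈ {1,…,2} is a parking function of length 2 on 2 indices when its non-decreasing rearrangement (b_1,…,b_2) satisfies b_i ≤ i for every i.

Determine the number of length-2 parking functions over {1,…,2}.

Count = (3−2)·3^(2−1) = 1 · 3 = 3
Check (2,1) → sorted (1,2): b_i ≤ i ∀i, a PF.

3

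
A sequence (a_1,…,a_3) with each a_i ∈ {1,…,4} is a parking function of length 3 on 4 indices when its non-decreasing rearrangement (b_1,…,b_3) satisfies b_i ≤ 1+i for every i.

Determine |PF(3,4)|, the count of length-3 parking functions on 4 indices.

|PF| = (4−3+1)·(4+1)^(3−1) = 2 · 25 = 50 [KW]
One tuple (1,1,4) → sorted (1,1,4): b_i ≤ 1+i ∀i, a PF.

50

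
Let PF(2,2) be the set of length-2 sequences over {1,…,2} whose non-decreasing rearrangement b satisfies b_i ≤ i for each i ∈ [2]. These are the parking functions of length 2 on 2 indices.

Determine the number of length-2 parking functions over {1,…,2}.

3

|PF(2,2)| = (3−2)·3^(2−1) = 1×3 = 3 (Konheim–Weiss)
E.g. (1,2) → sorted (1,2): b_i ≤ i ∀i, a PF.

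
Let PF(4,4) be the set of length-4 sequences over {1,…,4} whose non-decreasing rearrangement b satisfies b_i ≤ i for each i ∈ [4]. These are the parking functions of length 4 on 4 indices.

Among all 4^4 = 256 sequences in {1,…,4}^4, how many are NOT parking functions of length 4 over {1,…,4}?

|PF(4,4)| = (4+1−4)·(4+1)^{4−1} = 1 · 125 = 125 (Konheim–Weiss)
One tuple (4,2,2,4) → sorted (2,2,4,4): b_1=2>1, not a PF.
4^4 − 125 = 256 − 125 = 131

131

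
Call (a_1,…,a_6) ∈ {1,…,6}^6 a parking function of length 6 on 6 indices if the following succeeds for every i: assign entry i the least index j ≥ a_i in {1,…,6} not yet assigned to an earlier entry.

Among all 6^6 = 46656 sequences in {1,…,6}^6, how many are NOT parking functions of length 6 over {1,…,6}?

|PF(6,6)| = (6+1−6)·(6+1)^{6−1} = 1×16807 = 16807 [KW]
Example (4,6,5,4,2,4) → sorted (2,4,4,4,5,6): b_1=2>1, not a PF.
So 46656 − 16807 = 29849 fail.

29849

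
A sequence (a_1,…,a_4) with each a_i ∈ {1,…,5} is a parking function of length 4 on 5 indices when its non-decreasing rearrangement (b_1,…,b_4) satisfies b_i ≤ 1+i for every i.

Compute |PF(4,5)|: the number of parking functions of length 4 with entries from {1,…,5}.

#PF = (5+1−4)·(5+1)^{4−1} = 2·216 = 432 [KW]
One tuple (4,5,1,2) → sorted (1,2,4,5): b_i ≤ 1+i ∀i, a PF.

432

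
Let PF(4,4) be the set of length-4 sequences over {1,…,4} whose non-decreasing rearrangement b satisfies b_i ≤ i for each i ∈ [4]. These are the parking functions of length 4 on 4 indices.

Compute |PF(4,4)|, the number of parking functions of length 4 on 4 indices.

|PF(4,4)| = (4+1−4)·(4+1)^{4−1} = 1 · 125 = 125 [KW]
Check (4,1,1,2) → sorted (1,1,2,4): b_i ≤ i ∀i, a PF.

125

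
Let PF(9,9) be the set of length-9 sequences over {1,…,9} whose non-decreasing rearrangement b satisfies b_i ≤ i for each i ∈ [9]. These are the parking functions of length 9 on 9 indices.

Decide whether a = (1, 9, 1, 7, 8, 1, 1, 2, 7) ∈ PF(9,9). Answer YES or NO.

NO

Rearranged: b = (1, 1, 1, 1, 2, 7, 7, 8, 9).
  b_1=1 ≤ 1
  b_2=1 ≤ 2
  b_3=1 ≤ 3
  b_4=1 ≤ 4
  b_5=2 ≤ 5
  b_6=7 > 6
  fails at i=6 ⇒ NO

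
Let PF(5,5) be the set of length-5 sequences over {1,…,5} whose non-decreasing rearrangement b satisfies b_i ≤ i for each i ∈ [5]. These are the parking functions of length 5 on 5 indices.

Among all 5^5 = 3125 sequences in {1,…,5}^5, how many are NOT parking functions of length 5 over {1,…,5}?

1829

|PF(5,5)| = (5+1−5)·(5+1)^{5−1} = 1×1296 = 1296 [KW]
One tuple (5,5,5,2,2) → sorted (2,2,5,5,5): b_1=2>1, not a PF.
5^5 − 1296 = 3125 − 1296 = 1829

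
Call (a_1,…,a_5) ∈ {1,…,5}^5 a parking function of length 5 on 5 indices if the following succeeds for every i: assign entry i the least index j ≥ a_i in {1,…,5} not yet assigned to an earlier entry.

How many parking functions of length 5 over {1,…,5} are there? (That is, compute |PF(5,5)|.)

1296

|PF(5,5)| = (5+1−5)·(5+1)^{5−1} = 1×1296 = 1296
Check (5,2,1,3,1) → sorted (1,1,2,3,5): b_i ≤ i ∀i, a PF.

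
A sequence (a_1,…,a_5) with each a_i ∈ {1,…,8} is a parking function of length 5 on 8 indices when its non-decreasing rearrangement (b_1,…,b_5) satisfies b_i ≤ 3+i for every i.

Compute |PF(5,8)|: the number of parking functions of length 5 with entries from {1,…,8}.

#PF = (9−5)·9^(5−1) = 4×6561 = 26244 [KW]
E.g. (1,2,7,6,5) → sorted (1,2,5,6,7): b_i ≤ 3+i ∀i, a PF.

26244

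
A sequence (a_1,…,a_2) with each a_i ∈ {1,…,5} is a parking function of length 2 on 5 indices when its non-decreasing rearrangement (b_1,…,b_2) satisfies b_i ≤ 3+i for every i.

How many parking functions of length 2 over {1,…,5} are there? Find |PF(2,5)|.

24

#PF = (5+1−2)·(5+1)^{2−1} = 4 · 6 = 24 [KW]
E.g. (2,3) → sorted (2,3): b_i ≤ 3+i ∀i, a PF.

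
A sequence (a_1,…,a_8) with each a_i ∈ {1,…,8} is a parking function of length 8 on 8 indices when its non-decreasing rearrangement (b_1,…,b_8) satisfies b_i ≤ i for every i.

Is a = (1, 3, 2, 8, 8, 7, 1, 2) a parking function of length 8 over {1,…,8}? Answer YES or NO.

NO

Order a: b = (1, 1, 2, 2, 3, 7, 8, 8).
  b_1=1 ≤ 1
  b_2=1 ≤ 2
  b_3=2 ≤ 3
  b_4=2 ≤ 4
  b_5=3 ≤ 5
  b_6=7 > 6
  fails at i=6 ⇒ NO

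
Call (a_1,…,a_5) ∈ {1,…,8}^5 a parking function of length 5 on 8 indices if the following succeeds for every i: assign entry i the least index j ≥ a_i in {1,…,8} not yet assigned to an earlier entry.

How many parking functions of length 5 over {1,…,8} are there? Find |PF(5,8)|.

#PF = (8−5+1)·(8+1)^(5−1) = 4·6561 = 26244 [KW]
Check (6,4,5,5,8) → sorted (4,5,5,6,8): b_i ≤ 3+i ∀i, a PF.

26244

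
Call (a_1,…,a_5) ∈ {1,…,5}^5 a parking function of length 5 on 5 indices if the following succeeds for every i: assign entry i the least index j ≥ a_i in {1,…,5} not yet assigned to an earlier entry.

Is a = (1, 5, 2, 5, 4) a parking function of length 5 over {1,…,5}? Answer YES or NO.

Sorted: b = (1, 2, 4, 5, 5).
  b_1=1 ≤ 1
  b_2=2 ≤ 2
  b_3=4 > 3
  fails at i=3 ⇒ NO

NO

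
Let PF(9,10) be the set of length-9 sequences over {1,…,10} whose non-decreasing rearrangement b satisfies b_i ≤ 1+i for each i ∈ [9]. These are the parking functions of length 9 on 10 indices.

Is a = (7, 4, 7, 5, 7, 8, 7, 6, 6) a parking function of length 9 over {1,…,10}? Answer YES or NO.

NO

Order a: b = (4, 5, 6, 6, 7, 7, 7, 7, 8).
  b_1=4 > 2
  fails at i=1 ⇒ NO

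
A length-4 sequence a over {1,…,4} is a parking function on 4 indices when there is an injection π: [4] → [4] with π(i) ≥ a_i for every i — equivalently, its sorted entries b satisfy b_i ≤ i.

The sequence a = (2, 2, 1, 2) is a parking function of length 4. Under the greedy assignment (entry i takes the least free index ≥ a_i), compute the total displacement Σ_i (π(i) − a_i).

3

Σπ(i) = 1+…+4 = 10; Σa = 2+2+1+2 = 7; disp = 10−7 = 3.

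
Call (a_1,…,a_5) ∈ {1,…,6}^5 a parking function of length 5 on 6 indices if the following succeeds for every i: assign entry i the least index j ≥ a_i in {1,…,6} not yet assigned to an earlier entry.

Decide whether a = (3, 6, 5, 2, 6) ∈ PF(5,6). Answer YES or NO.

NO

Rearranged: b = (2, 3, 5, 6, 6).
  b_1=2 ≤ 2
  b_2=3 ≤ 3
  b_3=5 > 4
  fails at i=3 ⇒ NO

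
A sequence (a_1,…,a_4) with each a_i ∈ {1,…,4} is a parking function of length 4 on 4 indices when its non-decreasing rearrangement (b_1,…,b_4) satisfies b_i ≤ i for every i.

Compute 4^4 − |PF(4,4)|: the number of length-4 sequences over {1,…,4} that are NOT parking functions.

|PF(4,4)| = (5−4)·5^(4−1) = 1·125 = 125 (Pollak)
One tuple (2,2,3,3) → sorted (2,2,3,3): b_1=2>1, not a PF.
So 256 − 125 = 131 fail.

131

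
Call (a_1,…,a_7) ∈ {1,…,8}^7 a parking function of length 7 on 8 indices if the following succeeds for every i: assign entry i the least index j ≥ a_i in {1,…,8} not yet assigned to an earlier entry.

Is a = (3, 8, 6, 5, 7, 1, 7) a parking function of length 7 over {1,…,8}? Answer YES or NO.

NO

Order a: b = (1, 3, 5, 6, 7, 7, 8).
  b_1=1 ≤ 2
  b_2=3 ≤ 3
  b_3=5 > 4
  fails at i=3 ⇒ NO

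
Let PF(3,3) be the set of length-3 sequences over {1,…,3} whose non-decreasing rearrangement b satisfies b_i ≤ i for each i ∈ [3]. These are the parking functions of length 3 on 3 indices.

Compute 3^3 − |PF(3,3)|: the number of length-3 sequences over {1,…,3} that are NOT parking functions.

|PF(3,3)| = (3+1−3)·(3+1)^{3−1} = 1×16 = 16 [KW]
One tuple (3,2,3) → sorted (2,3,3): b_1=2>1, not a PF.
Total 27; non-PF = 27−16 = 11

11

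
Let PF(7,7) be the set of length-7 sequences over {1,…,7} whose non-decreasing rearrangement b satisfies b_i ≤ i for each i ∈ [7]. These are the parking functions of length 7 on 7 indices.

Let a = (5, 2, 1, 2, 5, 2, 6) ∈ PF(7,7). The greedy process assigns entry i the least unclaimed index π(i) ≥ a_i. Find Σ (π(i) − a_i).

5

Σπ = 28 ({1..7} each once); Σa = 5+2+1+2+5+2+6 = 23; disp = 28−23 = 5.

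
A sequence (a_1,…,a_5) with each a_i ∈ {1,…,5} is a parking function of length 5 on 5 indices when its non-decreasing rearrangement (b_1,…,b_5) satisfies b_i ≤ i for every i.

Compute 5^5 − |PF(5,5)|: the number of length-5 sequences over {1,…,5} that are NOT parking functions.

|PF(5,5)| = 1·6^4 = 1×1296 = 1296 (Konheim–Weiss)
Example (3,5,5,5,3) → sorted (3,3,5,5,5): b_1=3>1, not a PF.
Total 3125; non-PF = 3125−1296 = 1829

1829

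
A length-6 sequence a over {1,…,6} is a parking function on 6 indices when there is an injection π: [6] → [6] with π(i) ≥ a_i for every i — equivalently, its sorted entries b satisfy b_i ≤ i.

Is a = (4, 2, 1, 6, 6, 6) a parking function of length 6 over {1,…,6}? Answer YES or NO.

Rearranged: b = (1, 2, 4, 6, 6, 6).
  b_1=1 ≤ 1
  b_2=2 ≤ 2
  b_3=4 > 3
  fails at i=3 ⇒ NO

NO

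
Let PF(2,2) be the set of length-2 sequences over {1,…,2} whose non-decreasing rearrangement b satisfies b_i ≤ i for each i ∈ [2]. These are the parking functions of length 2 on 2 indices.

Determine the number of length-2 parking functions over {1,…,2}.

3

|PF(2,2)| = 1·3^1 = 1×3 = 3 [KW]
Check (1,1) → sorted (1,1): b_i ≤ i ∀i, a PF.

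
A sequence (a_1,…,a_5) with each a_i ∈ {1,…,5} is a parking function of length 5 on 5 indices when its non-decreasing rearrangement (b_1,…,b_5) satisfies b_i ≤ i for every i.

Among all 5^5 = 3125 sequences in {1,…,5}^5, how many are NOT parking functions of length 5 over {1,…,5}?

1829

Count = (5+1−5)·(5+1)^{5−1} = 1 · 1296 = 1296
Example (4,5,5,2,4) → sorted (2,4,4,5,5): b_1=2>1, not a PF.
5^5 − 1296 = 3125 − 1296 = 1829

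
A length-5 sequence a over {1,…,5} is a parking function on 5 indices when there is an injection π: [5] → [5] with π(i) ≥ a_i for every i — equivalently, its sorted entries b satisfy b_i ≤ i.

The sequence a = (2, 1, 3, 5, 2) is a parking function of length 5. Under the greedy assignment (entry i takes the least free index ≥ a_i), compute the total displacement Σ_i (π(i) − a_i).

Σπ = 15 ({1..5} each once); Σa = 2+1+3+5+2 = 13; disp = 15−13 = 2.

2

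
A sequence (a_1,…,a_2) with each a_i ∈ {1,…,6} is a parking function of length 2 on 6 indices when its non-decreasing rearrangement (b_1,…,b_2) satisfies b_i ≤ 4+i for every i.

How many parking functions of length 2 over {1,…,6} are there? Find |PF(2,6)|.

Count = (6−2+1)·(6+1)^(2−1) = 5 · 7 = 35 [KW]
Example (2,3) → sorted (2,3): b_i ≤ 4+i ∀i, a PF.

35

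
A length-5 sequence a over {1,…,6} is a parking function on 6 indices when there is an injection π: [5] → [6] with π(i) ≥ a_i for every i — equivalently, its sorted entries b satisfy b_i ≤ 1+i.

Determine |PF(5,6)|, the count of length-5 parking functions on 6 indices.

4802

#PF = (7−5)·7^(5−1) = 2 · 2401 = 4802 [KW]
Check (2,4,3,1,5) → sorted (1,2,3,4,5): b_i ≤ 1+i ∀i, a PF.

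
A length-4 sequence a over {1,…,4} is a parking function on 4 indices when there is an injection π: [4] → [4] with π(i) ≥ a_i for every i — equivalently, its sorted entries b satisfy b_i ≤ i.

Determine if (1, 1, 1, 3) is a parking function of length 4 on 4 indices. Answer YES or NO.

YES

Sorted: b = (1, 1, 1, 3).
  b_1=1 ≤ 1
  b_2=1 ≤ 2
  b_3=1 ≤ 3
  b_4=3 ≤ 4
All bounds hold ⇒ YES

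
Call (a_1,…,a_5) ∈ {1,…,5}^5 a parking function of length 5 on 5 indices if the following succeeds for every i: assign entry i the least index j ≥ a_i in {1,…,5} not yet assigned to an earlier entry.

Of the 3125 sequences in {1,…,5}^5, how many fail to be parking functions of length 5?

Count = 1·6^4 = 1×1296 = 1296 (Konheim–Weiss)
Check (4,3,5,5,3) → sorted (3,3,4,5,5): b_1=3>1, not a PF.
5^5 − 1296 = 3125 − 1296 = 1829

1829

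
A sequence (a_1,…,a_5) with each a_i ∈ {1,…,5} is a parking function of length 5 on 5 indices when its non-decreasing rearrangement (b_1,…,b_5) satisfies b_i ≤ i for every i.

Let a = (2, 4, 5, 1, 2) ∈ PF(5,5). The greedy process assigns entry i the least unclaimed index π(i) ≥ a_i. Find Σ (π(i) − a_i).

1

Σπ = 15 ({1..5} each once); Σa = 2+4+5+1+2 = 14; disp = 15−14 = 1.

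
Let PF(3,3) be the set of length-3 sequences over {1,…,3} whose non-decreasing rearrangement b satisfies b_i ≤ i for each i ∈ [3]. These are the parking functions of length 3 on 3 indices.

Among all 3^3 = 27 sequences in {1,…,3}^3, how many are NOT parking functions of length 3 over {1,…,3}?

#PF = (3−3+1)·(3+1)^(3−1) = 1×16 = 16 [KW]
Example (3,2,3) → sorted (2,3,3): b_1=2>1, not a PF.
3^3 − 16 = 27 − 16 = 11

11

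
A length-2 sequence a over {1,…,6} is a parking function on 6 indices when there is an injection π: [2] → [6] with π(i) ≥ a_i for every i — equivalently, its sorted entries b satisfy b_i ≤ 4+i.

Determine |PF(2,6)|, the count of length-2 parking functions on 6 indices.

35

|PF(2,6)| = (7−2)·7^(2−1) = 5·7 = 35 (Pollak)
One tuple (5,6) → sorted (5,6): b_i ≤ 4+i ∀i, a PF.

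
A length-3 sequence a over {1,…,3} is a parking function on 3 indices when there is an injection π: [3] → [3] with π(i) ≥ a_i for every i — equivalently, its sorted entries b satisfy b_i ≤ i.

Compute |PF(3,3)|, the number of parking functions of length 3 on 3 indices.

#PF = (4−3)·4^(3−1) = 1 · 16 = 16 (Konheim–Weiss)
E.g. (2,3,1) → sorted (1,2,3): b_i ≤ i ∀i, a PF.

16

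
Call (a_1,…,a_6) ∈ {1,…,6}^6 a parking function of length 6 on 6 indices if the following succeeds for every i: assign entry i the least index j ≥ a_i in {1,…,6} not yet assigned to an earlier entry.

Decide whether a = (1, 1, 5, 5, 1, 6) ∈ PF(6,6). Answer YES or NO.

NO

Sorted: b = (1, 1, 1, 5, 5, 6).
  b_1=1 ≤ 1
  b_2=1 ≤ 2
  b_3=1 ≤ 3
  b_4=5 > 4
  fails at i=4 ⇒ NO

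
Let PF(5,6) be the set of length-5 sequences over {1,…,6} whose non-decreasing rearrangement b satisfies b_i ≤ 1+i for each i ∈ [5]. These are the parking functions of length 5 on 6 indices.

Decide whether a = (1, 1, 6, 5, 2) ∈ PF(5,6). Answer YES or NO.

Sorted: b = (1, 1, 2, 5, 6).
  b_1=1 ≤ 2
  b_2=1 ≤ 3
  b_3=2 ≤ 4
  b_4=5 ≤ 5
  b_5=6 ≤ 6
All bounds hold ⇒ YES

YES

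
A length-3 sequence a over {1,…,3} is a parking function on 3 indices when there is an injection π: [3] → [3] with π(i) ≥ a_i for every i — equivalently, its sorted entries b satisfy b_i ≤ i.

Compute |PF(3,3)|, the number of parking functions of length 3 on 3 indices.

Count = (3+1−3)·(3+1)^{3−1} = 1×16 = 16 (Pollak)
Check (2,1,2) → sorted (1,2,2): b_i ≤ i ∀i, a PF.

16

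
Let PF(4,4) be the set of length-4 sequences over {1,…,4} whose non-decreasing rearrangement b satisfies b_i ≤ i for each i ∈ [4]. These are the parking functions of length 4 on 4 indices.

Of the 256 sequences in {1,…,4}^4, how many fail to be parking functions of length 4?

131

Count = (4−4+1)·(4+1)^(4−1) = 1·125 = 125 (Konheim–Weiss)
Example (4,3,3,3) → sorted (3,3,3,4): b_1=3>1, not a PF.
So 256 − 125 = 131 fail.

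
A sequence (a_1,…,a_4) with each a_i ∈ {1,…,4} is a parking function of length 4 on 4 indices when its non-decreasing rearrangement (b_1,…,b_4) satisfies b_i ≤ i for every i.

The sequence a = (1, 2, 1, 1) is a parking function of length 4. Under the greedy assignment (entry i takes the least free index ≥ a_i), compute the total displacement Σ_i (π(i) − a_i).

Σπ = 10 ({1..4} each once); Σa = 1+2+1+1 = 5; disp = 10−5 = 5.

5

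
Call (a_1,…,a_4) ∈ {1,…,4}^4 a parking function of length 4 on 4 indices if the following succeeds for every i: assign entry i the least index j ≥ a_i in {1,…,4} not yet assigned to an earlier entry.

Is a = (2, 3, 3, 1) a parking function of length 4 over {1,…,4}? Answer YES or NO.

Sorted: b = (1, 2, 3, 3).
  b_1=1 ≤ 1
  b_2=2 ≤ 2
  b_3=3 ≤ 3
  b_4=3 ≤ 4
All bounds hold ⇒ YES

YES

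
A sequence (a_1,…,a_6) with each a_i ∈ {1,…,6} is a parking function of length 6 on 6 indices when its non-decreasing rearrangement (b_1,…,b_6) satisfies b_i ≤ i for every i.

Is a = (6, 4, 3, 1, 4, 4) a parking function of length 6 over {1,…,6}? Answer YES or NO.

NO

Order a: b = (1, 3, 4, 4, 4, 6).
  b_1=1 ≤ 1
  b_2=3 > 2
  fails at i=2 ⇒ NO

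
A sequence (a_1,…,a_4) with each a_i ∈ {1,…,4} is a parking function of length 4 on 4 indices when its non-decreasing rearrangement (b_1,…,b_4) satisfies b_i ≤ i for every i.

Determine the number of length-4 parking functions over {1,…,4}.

125

|PF(4,4)| = 1·5^3 = 1·125 = 125
E.g. (2,1,1,1) → sorted (1,1,1,2): b_i ≤ i ∀i, a PF.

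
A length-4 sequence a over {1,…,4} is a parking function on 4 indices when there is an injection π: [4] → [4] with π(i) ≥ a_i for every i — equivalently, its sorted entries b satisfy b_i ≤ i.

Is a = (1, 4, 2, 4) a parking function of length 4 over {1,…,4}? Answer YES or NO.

Rearranged: b = (1, 2, 4, 4).
  b_1=1 ≤ 1
  b_2=2 ≤ 2
  b_3=4 > 3
  fails at i=3 ⇒ NO

NO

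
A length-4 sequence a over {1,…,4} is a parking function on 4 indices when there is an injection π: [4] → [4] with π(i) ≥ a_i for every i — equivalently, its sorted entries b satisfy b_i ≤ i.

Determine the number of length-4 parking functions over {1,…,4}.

125

|PF| = 1·5^3 = 1 · 125 = 125 (Pollak)
Check (1,3,4,1) → sorted (1,1,3,4): b_i ≤ i ∀i, a PF.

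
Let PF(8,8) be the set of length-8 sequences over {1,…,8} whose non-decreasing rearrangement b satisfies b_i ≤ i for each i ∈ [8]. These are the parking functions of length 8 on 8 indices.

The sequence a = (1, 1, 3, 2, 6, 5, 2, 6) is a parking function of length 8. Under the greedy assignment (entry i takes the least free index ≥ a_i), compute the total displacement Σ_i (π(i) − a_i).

10

Σπ = 36 ({1..8} each once); Σa = 1+1+3+2+6+5+2+6 = 26; disp = 36−26 = 10.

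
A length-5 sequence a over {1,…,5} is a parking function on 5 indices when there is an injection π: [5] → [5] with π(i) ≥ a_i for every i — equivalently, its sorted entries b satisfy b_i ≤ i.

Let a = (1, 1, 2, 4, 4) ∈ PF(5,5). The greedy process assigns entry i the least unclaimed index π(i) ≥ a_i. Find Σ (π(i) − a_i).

Σπ = 5·6/2 = 15 (π permutes [5]); Σa = 1+1+2+4+4 = 12; disp = 15−12 = 3.

3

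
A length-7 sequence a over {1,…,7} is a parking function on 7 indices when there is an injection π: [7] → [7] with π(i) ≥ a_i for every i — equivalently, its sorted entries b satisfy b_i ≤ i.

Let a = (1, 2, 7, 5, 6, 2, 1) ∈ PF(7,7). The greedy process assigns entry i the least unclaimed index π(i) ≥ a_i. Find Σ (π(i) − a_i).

4

Σπ = 7·8/2 = 28 (π permutes [7]); Σa = 1+2+7+5+6+2+1 = 24; disp = 28−24 = 4.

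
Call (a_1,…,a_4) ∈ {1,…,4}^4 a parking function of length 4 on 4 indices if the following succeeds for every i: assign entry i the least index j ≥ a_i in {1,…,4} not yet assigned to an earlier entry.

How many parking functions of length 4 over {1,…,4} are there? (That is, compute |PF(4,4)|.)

|PF| = (5−4)·5^(4−1) = 1×125 = 125 [KW]
Example (1,4,3,2) → sorted (1,2,3,4): b_i ≤ i ∀i, a PF.

125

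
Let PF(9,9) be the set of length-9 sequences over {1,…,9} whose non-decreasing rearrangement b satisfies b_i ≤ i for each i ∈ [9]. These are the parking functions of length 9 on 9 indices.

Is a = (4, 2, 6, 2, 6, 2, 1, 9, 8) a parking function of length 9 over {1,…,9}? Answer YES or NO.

YES

Sorted: b = (1, 2, 2, 2, 4, 6, 6, 8, 9).
  b_1=1 ≤ 1
  b_2=2 ≤ 2
  b_3=2 ≤ 3
  b_4=2 ≤ 4
  b_5=4 ≤ 5
  b_6=6 ≤ 6
  b_7=6 ≤ 7
  b_8=8 ≤ 8
  b_9=9 ≤ 9
All bounds hold ⇒ YES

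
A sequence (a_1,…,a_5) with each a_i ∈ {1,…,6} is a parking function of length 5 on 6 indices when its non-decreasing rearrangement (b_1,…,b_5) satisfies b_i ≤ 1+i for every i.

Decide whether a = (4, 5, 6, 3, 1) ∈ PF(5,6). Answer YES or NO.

YES

Order a: b = (1, 3, 4, 5, 6).
  b_1=1 ≤ 2
  b_2=3 ≤ 3
  b_3=4 ≤ 4
  b_4=5 ≤ 5
  b_5=6 ≤ 6
All bounds hold ⇒ YES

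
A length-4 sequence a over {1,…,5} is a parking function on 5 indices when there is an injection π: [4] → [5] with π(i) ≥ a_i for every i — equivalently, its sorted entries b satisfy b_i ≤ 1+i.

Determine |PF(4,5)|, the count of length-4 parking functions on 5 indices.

#PF = (5+1−4)·(5+1)^{4−1} = 2 · 216 = 432
E.g. (2,2,4,2) → sorted (2,2,2,4): b_i ≤ 1+i ∀i, a PF.

432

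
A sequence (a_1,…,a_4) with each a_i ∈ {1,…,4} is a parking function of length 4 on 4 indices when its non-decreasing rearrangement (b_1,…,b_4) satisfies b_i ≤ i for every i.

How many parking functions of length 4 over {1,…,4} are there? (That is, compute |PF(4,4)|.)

125

|PF| = (4+1−4)·(4+1)^{4−1} = 1 · 125 = 125 (Konheim–Weiss)
One tuple (2,3,3,1) → sorted (1,2,3,3): b_i ≤ i ∀i, a PF.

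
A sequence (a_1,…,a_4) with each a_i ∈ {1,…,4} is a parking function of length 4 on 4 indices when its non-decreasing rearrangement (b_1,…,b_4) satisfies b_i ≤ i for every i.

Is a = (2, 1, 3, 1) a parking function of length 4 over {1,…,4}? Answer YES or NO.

YES

Sorted: b = (1, 1, 2, 3).
  b_1=1 ≤ 1
  b_2=1 ≤ 2
  b_3=2 ≤ 3
  b_4=3 ≤ 4
All bounds hold ⇒ YES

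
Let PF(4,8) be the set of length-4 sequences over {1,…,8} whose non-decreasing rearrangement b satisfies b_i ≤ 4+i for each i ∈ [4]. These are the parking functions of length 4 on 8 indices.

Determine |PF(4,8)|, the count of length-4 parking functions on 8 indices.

3645

|PF(4,8)| = (8+1−4)·(8+1)^{4−1} = 5·729 = 3645 (Konheim–Weiss)
Check (7,4,1,2) → sorted (1,2,4,7): b_i ≤ 4+i ∀i, a PF.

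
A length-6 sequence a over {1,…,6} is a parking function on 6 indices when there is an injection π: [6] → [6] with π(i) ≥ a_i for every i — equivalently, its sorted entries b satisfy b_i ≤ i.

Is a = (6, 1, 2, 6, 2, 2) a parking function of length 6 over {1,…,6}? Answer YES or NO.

Rearranged: b = (1, 2, 2, 2, 6, 6).
  b_1=1 ≤ 1
  b_2=2 ≤ 2
  b_3=2 ≤ 3
  b_4=2 ≤ 4
  b_5=6 > 5
  fails at i=5 ⇒ NO

NO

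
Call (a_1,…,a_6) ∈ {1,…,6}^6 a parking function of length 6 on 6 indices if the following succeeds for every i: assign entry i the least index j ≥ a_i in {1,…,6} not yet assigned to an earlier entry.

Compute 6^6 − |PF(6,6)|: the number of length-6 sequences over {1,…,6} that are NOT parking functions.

29849

#PF = (6−6+1)·(6+1)^(6−1) = 1 · 16807 = 16807 [KW]
Check (4,4,3,1,3,4) → sorted (1,3,3,4,4,4): b_2=3>2, not a PF.
So 46656 − 16807 = 29849 fail.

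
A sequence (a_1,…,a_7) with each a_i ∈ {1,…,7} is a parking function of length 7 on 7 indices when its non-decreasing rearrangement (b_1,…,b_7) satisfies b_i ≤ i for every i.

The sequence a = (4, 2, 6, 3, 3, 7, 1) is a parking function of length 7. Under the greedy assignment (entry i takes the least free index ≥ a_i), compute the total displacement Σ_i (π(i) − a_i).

Σπ = 28 ({1..7} each once); Σa = 4+2+6+3+3+7+1 = 26; disp = 28−26 = 2.

2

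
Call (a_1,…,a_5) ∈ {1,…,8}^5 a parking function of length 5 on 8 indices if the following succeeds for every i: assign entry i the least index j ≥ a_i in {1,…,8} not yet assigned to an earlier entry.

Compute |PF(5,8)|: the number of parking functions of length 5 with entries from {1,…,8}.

26244

Count = (8−5+1)·(8+1)^(5−1) = 4 · 6561 = 26244
E.g. (2,6,8,2,3) → sorted (2,2,3,6,8): b_i ≤ 3+i ∀i, a PF.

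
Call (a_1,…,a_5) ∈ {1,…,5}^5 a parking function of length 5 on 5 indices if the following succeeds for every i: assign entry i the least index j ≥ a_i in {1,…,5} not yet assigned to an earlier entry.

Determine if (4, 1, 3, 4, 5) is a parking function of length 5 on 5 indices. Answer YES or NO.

Order a: b = (1, 3, 4, 4, 5).
  b_1=1 ≤ 1
  b_2=3 > 2
  fails at i=2 ⇒ NO

NO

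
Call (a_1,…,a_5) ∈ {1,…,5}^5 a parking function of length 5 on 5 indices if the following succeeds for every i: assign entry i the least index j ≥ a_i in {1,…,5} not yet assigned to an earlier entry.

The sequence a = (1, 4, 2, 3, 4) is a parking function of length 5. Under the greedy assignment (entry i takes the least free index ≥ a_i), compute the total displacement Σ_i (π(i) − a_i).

Σπ = 5·6/2 = 15 (π permutes [5]); Σa = 1+4+2+3+4 = 14; disp = 15−14 = 1.

1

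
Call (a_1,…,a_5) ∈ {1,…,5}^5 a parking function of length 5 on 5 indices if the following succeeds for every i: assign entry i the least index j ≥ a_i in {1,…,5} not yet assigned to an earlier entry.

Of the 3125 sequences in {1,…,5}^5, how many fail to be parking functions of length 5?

|PF| = (5−5+1)·(5+1)^(5−1) = 1·1296 = 1296
E.g. (4,3,5,5,4) → sorted (3,4,4,5,5): b_1=3>1, not a PF.
5^5 − 1296 = 3125 − 1296 = 1829

1829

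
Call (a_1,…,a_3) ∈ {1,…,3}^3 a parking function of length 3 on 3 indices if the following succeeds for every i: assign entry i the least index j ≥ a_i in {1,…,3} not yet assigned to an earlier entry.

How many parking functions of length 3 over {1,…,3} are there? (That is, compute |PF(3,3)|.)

16

|PF(3,3)| = (4−3)·4^(3−1) = 1 · 16 = 16 (Pollak)
Check (2,1,1) → sorted (1,1,2): b_i ≤ i ∀i, a PF.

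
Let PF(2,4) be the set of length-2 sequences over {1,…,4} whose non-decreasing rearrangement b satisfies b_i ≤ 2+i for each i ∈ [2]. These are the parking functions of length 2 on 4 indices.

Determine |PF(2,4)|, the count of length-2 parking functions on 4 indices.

|PF(2,4)| = 3·5^1 = 3·5 = 15 [KW]
Check (1,4) → sorted (1,4): b_i ≤ 2+i ∀i, a PF.

15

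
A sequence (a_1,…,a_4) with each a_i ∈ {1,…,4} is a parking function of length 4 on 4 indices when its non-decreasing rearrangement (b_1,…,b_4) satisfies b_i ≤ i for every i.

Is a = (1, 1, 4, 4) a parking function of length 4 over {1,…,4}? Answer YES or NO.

NO

Sorted: b = (1, 1, 4, 4).
  b_1=1 ≤ 1
  b_2=1 ≤ 2
  b_3=4 > 3
  fails at i=3 ⇒ NO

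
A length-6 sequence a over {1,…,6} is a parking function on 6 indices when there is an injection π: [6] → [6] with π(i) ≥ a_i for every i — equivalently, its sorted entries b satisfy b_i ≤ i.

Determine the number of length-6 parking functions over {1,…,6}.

16807

Count = (7−6)·7^(6−1) = 1·16807 = 16807 [KW]
E.g. (2,6,5,1,4,2) → sorted (1,2,2,4,5,6): b_i ≤ i ∀i, a PF.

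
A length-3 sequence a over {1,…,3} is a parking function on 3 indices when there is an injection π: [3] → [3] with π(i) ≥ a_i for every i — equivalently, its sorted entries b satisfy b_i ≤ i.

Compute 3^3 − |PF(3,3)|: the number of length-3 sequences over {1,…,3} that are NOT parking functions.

11

#PF = (4−3)·4^(3−1) = 1 · 16 = 16 (Konheim–Weiss)
Check (1,3,3) → sorted (1,3,3): b_2=3>2, not a PF.
Total 27; non-PF = 27−16 = 11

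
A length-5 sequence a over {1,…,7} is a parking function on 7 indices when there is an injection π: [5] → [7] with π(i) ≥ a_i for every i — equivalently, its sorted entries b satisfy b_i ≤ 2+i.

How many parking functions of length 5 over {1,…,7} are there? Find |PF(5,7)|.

12288

|PF(5,7)| = 3·8^4 = 3×4096 = 12288 [KW]
Check (1,1,5,6,5) → sorted (1,1,5,5,6): b_i ≤ 2+i ∀i, a PF.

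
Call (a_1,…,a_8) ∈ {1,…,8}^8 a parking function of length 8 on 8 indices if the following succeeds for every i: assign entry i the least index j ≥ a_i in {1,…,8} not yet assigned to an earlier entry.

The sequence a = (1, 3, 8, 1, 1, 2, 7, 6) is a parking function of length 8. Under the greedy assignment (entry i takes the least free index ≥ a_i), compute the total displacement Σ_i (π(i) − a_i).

Σπ(i) = 1+…+8 = 36; Σa = 1+3+8+1+1+2+7+6 = 29; disp = 36−29 = 7.

7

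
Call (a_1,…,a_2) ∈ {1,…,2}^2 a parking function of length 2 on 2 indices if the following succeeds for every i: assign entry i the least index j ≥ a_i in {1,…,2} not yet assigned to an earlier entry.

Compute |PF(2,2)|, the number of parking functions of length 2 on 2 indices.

3

Count = (2−2+1)·(2+1)^(2−1) = 1×3 = 3 (Pollak)
Check (1,1) → sorted (1,1): b_i ≤ i ∀i, a PF.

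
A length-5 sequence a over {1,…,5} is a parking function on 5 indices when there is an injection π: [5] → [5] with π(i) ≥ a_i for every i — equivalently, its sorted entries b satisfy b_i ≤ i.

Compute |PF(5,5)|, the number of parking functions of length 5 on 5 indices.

#PF = 1·6^4 = 1×1296 = 1296
One tuple (1,2,2,4,3) → sorted (1,2,2,3,4): b_i ≤ i ∀i, a PF.

1296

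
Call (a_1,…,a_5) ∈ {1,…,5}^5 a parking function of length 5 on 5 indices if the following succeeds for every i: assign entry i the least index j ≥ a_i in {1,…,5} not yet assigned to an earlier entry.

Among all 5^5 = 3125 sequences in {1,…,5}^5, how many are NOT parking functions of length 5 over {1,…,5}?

1829

#PF = 1·6^4 = 1×1296 = 1296
Example (3,5,4,2,5) → sorted (2,3,4,5,5): b_1=2>1, not a PF.
So 3125 − 1296 = 1829 fail.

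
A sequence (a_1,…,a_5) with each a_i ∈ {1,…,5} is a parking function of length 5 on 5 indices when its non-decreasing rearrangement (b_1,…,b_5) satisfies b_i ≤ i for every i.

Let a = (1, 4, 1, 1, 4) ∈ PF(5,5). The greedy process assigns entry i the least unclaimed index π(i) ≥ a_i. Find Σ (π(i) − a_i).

Σπ = 15 ({1..5} each once); Σa = 1+4+1+1+4 = 11; disp = 15−11 = 4.

4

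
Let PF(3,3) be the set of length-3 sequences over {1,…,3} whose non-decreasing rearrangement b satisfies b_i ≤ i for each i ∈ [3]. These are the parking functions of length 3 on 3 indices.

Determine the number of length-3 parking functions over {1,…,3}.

Count = (3−3+1)·(3+1)^(3−1) = 1×16 = 16 (Konheim–Weiss)
One tuple (3,1,1) → sorted (1,1,3): b_i ≤ i ∀i, a PF.

16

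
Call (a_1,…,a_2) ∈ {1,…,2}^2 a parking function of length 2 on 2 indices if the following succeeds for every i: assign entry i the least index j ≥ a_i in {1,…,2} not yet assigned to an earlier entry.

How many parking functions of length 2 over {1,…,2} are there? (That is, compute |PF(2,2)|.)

|PF| = (2+1−2)·(2+1)^{2−1} = 1·3 = 3 (Pollak)
Check (1,1) → sorted (1,1): b_i ≤ i ∀i, a PF.

3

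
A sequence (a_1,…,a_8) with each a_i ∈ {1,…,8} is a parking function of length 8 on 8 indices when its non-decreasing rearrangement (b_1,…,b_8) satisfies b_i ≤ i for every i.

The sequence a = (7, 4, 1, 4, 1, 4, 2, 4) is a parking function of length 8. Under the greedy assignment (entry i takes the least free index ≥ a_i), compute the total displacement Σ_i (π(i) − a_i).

Σπ = 36 ({1..8} each once); Σa = 7+4+1+4+1+4+2+4 = 27; disp = 36−27 = 9.

9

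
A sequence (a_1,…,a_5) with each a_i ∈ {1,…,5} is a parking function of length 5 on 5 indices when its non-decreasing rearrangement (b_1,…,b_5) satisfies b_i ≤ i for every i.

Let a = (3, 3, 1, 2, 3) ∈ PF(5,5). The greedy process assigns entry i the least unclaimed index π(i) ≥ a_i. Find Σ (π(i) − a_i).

3

Σπ = 5·6/2 = 15 (π permutes [5]); Σa = 3+3+1+2+3 = 12; disp = 15−12 = 3.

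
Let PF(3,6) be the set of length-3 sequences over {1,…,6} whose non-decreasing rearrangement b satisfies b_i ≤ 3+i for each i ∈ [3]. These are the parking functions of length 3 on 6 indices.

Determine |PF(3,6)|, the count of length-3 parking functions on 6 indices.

196

#PF = (6−3+1)·(6+1)^(3−1) = 4×49 = 196 (Konheim–Weiss)
Example (6,1,3) → sorted (1,3,6): b_i ≤ 3+i ∀i, a PF.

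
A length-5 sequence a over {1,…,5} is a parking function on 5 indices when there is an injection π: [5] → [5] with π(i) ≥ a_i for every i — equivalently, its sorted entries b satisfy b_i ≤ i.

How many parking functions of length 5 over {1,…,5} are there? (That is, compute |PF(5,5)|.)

Count = (5−5+1)·(5+1)^(5−1) = 1·1296 = 1296 [KW]
E.g. (1,3,3,3,2) → sorted (1,2,3,3,3): b_i ≤ i ∀i, a PF.

1296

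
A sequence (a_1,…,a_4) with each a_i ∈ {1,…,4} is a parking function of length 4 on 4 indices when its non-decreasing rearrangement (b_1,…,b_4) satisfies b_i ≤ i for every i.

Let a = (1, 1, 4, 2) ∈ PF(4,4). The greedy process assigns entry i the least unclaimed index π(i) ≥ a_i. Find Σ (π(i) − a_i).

2

Σπ = 10 ({1..4} each once); Σa = 1+1+4+2 = 8; disp = 10−8 = 2.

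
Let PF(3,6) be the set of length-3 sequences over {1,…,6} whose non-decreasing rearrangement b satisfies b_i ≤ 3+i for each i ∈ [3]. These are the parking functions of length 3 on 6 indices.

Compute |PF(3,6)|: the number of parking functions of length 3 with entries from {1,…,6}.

196

#PF = (7−3)·7^(3−1) = 4×49 = 196
One tuple (2,4,6) → sorted (2,4,6): b_i ≤ 3+i ∀i, a PF.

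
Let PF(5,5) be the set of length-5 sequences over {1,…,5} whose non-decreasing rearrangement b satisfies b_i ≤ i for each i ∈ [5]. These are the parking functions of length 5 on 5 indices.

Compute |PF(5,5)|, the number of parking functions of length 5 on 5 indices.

Count = (5−5+1)·(5+1)^(5−1) = 1 · 1296 = 1296 (Pollak)
Example (1,3,5,4,1) → sorted (1,1,3,4,5): b_i ≤ i ∀i, a PF.

1296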